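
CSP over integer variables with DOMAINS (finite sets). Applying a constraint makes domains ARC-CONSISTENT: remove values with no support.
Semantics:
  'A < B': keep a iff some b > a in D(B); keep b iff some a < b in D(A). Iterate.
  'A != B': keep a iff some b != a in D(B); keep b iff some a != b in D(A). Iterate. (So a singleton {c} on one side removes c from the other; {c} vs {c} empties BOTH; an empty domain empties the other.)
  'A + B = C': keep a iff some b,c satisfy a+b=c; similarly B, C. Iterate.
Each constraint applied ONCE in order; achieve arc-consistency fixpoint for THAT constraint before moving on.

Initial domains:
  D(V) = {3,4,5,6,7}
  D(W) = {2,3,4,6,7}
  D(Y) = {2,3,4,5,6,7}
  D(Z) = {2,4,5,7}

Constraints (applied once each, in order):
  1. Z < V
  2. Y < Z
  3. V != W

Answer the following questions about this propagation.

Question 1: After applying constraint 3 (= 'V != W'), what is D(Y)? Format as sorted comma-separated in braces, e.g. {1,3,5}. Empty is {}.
Constraint 1 (Z < V) on D(Z)={2,4,5,7} D(V)={3,4,5,6,7}: Z {2,4,5,7}->{2,4,5}
Constraint 2 (Y < Z) on D(Y)={2,3,4,5,6,7} D(Z)={2,4,5}: Y {2,3,4,5,6,7}->{2,3,4}; Z {2,4,5}->{4,5}
Constraint 3 (V != W) on D(V)={3,4,5,6,7} D(W)={2,3,4,6,7}: no change
So after constraint 3: D(Y) = {2,3,4}

Answer: {2,3,4}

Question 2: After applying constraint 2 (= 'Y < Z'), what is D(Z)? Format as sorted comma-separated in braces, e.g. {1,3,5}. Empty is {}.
Constraint 1 (Z < V) on D(Z)={2,4,5,7} D(V)={3,4,5,6,7}: Z {2,4,5,7}->{2,4,5}
Constraint 2 (Y < Z) on D(Y)={2,3,4,5,6,7} D(Z)={2,4,5}: Y {2,3,4,5,6,7}->{2,3,4}; Z {2,4,5}->{4,5}
So after constraint 2: D(Z) = {4,5}

Answer: {4,5}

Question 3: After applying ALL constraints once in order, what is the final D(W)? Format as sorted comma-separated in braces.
Answer: {2,3,4,6,7}

Derivation:
Constraint 1 (Z < V) on D(Z)={2,4,5,7} D(V)={3,4,5,6,7}: Z {2,4,5,7}->{2,4,5}
Constraint 2 (Y < Z) on D(Y)={2,3,4,5,6,7} D(Z)={2,4,5}: Y {2,3,4,5,6,7}->{2,3,4}; Z {2,4,5}->{4,5}
Constraint 3 (V != W) on D(V)={3,4,5,6,7} D(W)={2,3,4,6,7}: no change
So after all 3 constraints: D(W) = {2,3,4,6,7}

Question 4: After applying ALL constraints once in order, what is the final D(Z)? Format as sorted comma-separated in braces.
Answer: {4,5}

Derivation:
Constraint 1 (Z < V) on D(Z)={2,4,5,7} D(V)={3,4,5,6,7}: Z {2,4,5,7}->{2,4,5}
Constraint 2 (Y < Z) on D(Y)={2,3,4,5,6,7} D(Z)={2,4,5}: Y {2,3,4,5,6,7}->{2,3,4}; Z {2,4,5}->{4,5}
Constraint 3 (V != W) on D(V)={3,4,5,6,7} D(W)={2,3,4,6,7}: no change
So after all 3 constraints: D(Z) = {4,5}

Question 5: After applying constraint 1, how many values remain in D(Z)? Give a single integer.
Answer: 3

Derivation:
Constraint 1 (Z < V) on D(Z)={2,4,5,7} D(V)={3,4,5,6,7}: Z {2,4,5,7}->{2,4,5}
So after constraint 1: D(Z)={2,4,5}, size = 3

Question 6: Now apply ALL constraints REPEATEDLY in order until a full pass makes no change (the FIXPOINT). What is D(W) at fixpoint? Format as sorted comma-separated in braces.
Answer: {2,3,4,6,7}

Derivation:
pass 0 (initial): D(W)={2,3,4,6,7}
pass 1: Y {2,3,4,5,6,7}->{2,3,4}; Z {2,4,5,7}->{4,5}
pass 2: V {3,4,5,6,7}->{5,6,7}
pass 3: no change
Fixpoint after 3 passes: D(W) = {2,3,4,6,7}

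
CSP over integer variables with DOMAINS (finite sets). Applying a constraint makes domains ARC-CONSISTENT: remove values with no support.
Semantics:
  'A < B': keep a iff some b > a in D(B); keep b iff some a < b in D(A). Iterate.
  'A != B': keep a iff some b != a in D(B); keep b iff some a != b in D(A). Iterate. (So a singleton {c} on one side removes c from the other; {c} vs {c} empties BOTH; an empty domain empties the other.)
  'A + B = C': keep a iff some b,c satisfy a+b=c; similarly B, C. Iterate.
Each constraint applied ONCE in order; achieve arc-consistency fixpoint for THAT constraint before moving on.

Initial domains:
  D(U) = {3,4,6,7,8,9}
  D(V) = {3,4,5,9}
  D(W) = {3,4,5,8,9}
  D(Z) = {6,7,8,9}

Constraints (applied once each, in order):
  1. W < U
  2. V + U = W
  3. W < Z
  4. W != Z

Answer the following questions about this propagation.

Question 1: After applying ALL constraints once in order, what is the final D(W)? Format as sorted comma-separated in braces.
Answer: {8}

Derivation:
Constraint 1 (W < U) on D(W)={3,4,5,8,9} D(U)={3,4,6,7,8,9}: W {3,4,5,8,9}->{3,4,5,8}; U {3,4,6,7,8,9}->{4,6,7,8,9}
Constraint 2 (V + U = W) on D(V)={3,4,5,9} D(U)={4,6,7,8,9} D(W)={3,4,5,8}: V {3,4,5,9}->{4}; U {4,6,7,8,9}->{4}; W {3,4,5,8}->{8}
Constraint 3 (W < Z) on D(W)={8} D(Z)={6,7,8,9}: Z {6,7,8,9}->{9}
Constraint 4 (W != Z) on D(W)={8} D(Z)={9}: no change
So after all 4 constraints: D(W) = {8}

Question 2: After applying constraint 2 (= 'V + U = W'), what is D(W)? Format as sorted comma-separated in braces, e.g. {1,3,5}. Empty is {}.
Constraint 1 (W < U) on D(W)={3,4,5,8,9} D(U)={3,4,6,7,8,9}: W {3,4,5,8,9}->{3,4,5,8}; U {3,4,6,7,8,9}->{4,6,7,8,9}
Constraint 2 (V + U = W) on D(V)={3,4,5,9} D(U)={4,6,7,8,9} D(W)={3,4,5,8}: V {3,4,5,9}->{4}; U {4,6,7,8,9}->{4}; W {3,4,5,8}->{8}
So after constraint 2: D(W) = {8}

Answer: {8}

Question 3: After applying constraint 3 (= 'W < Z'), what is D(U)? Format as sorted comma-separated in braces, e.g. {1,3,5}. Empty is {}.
Constraint 1 (W < U) on D(W)={3,4,5,8,9} D(U)={3,4,6,7,8,9}: W {3,4,5,8,9}->{3,4,5,8}; U {3,4,6,7,8,9}->{4,6,7,8,9}
Constraint 2 (V + U = W) on D(V)={3,4,5,9} D(U)={4,6,7,8,9} D(W)={3,4,5,8}: V {3,4,5,9}->{4}; U {4,6,7,8,9}->{4}; W {3,4,5,8}->{8}
Constraint 3 (W < Z) on D(W)={8} D(Z)={6,7,8,9}: Z {6,7,8,9}->{9}
So after constraint 3: D(U) = {4}

Answer: {4}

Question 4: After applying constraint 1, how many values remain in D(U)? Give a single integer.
Constraint 1 (W < U) on D(W)={3,4,5,8,9} D(U)={3,4,6,7,8,9}: W {3,4,5,8,9}->{3,4,5,8}; U {3,4,6,7,8,9}->{4,6,7,8,9}
So after constraint 1: D(U)={4,6,7,8,9}, size = 5

Answer: 5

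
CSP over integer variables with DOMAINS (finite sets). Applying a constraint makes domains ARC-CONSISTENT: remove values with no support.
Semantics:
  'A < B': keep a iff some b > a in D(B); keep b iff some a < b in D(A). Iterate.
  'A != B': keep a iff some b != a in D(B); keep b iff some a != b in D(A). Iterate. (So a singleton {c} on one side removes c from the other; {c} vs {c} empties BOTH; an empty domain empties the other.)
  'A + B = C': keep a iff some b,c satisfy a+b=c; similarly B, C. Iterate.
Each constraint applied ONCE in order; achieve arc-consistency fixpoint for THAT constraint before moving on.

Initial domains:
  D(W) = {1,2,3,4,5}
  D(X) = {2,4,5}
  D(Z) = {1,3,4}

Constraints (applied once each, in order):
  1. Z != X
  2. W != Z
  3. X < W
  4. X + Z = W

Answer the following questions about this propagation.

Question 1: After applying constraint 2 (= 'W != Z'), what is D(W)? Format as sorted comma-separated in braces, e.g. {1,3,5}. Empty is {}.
Constraint 1 (Z != X) on D(Z)={1,3,4} D(X)={2,4,5}: no change
Constraint 2 (W != Z) on D(W)={1,2,3,4,5} D(Z)={1,3,4}: no change
So after constraint 2: D(W) = {1,2,3,4,5}

Answer: {1,2,3,4,5}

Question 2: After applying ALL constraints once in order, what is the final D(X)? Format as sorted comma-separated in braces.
Constraint 1 (Z != X) on D(Z)={1,3,4} D(X)={2,4,5}: no change
Constraint 2 (W != Z) on D(W)={1,2,3,4,5} D(Z)={1,3,4}: no change
Constraint 3 (X < W) on D(X)={2,4,5} D(W)={1,2,3,4,5}: X {2,4,5}->{2,4}; W {1,2,3,4,5}->{3,4,5}
Constraint 4 (X + Z = W) on D(X)={2,4} D(Z)={1,3,4} D(W)={3,4,5}: Z {1,3,4}->{1,3}; W {3,4,5}->{3,5}
So after all 4 constraints: D(X) = {2,4}

Answer: {2,4}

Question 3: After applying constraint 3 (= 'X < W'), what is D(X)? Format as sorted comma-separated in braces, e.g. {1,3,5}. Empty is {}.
Constraint 1 (Z != X) on D(Z)={1,3,4} D(X)={2,4,5}: no change
Constraint 2 (W != Z) on D(W)={1,2,3,4,5} D(Z)={1,3,4}: no change
Constraint 3 (X < W) on D(X)={2,4,5} D(W)={1,2,3,4,5}: X {2,4,5}->{2,4}; W {1,2,3,4,5}->{3,4,5}
So after constraint 3: D(X) = {2,4}

Answer: {2,4}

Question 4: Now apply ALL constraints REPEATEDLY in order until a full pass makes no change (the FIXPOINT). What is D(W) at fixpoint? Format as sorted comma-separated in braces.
Answer: {3,5}

Derivation:
pass 0 (initial): D(W)={1,2,3,4,5}
pass 1: W {1,2,3,4,5}->{3,5}; X {2,4,5}->{2,4}; Z {1,3,4}->{1,3}
pass 2: no change
Fixpoint after 2 passes: D(W) = {3,5}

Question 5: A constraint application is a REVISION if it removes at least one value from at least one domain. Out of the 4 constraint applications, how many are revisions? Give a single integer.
Constraint 1 (Z != X) on D(Z)={1,3,4} D(X)={2,4,5}: no change => not a revision
Constraint 2 (W != Z) on D(W)={1,2,3,4,5} D(Z)={1,3,4}: no change => not a revision
Constraint 3 (X < W) on D(X)={2,4,5} D(W)={1,2,3,4,5}: X {2,4,5}->{2,4}; W {1,2,3,4,5}->{3,4,5} => REVISION
Constraint 4 (X + Z = W) on D(X)={2,4} D(Z)={1,3,4} D(W)={3,4,5}: Z {1,3,4}->{1,3}; W {3,4,5}->{3,5} => REVISION
Total revisions = 2

Answer: 2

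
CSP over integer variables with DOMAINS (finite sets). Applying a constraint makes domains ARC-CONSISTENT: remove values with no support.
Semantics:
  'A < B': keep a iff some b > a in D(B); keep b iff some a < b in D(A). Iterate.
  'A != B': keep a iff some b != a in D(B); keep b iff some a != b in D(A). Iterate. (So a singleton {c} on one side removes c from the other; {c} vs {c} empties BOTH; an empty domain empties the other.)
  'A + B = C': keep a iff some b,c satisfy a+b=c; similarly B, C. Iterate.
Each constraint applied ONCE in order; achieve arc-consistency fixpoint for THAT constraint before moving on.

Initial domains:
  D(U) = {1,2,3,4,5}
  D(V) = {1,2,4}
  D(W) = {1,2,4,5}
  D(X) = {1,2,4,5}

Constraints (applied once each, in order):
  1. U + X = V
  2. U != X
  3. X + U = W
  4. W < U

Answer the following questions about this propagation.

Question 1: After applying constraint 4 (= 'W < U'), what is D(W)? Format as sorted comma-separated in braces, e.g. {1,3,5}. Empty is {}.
Constraint 1 (U + X = V) on D(U)={1,2,3,4,5} D(X)={1,2,4,5} D(V)={1,2,4}: U {1,2,3,4,5}->{1,2,3}; X {1,2,4,5}->{1,2}; V {1,2,4}->{2,4}
Constraint 2 (U != X) on D(U)={1,2,3} D(X)={1,2}: no change
Constraint 3 (X + U = W) on D(X)={1,2} D(U)={1,2,3} D(W)={1,2,4,5}: W {1,2,4,5}->{2,4,5}
Constraint 4 (W < U) on D(W)={2,4,5} D(U)={1,2,3}: W {2,4,5}->{2}; U {1,2,3}->{3}
So after constraint 4: D(W) = {2}

Answer: {2}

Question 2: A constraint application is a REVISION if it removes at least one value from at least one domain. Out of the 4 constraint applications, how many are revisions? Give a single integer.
Constraint 1 (U + X = V) on D(U)={1,2,3,4,5} D(X)={1,2,4,5} D(V)={1,2,4}: U {1,2,3,4,5}->{1,2,3}; X {1,2,4,5}->{1,2}; V {1,2,4}->{2,4} => REVISION
Constraint 2 (U != X) on D(U)={1,2,3} D(X)={1,2}: no change => not a revision
Constraint 3 (X + U = W) on D(X)={1,2} D(U)={1,2,3} D(W)={1,2,4,5}: W {1,2,4,5}->{2,4,5} => REVISION
Constraint 4 (W < U) on D(W)={2,4,5} D(U)={1,2,3}: W {2,4,5}->{2}; U {1,2,3}->{3} => REVISION
Total revisions = 3

Answer: 3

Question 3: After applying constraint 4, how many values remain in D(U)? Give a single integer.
Answer: 1

Derivation:
Constraint 1 (U + X = V) on D(U)={1,2,3,4,5} D(X)={1,2,4,5} D(V)={1,2,4}: U {1,2,3,4,5}->{1,2,3}; X {1,2,4,5}->{1,2}; V {1,2,4}->{2,4}
Constraint 2 (U != X) on D(U)={1,2,3} D(X)={1,2}: no change
Constraint 3 (X + U = W) on D(X)={1,2} D(U)={1,2,3} D(W)={1,2,4,5}: W {1,2,4,5}->{2,4,5}
Constraint 4 (W < U) on D(W)={2,4,5} D(U)={1,2,3}: W {2,4,5}->{2}; U {1,2,3}->{3}
So after constraint 4: D(U)={3}, size = 1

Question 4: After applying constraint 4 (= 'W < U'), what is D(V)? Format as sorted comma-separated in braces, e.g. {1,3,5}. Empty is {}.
Constraint 1 (U + X = V) on D(U)={1,2,3,4,5} D(X)={1,2,4,5} D(V)={1,2,4}: U {1,2,3,4,5}->{1,2,3}; X {1,2,4,5}->{1,2}; V {1,2,4}->{2,4}
Constraint 2 (U != X) on D(U)={1,2,3} D(X)={1,2}: no change
Constraint 3 (X + U = W) on D(X)={1,2} D(U)={1,2,3} D(W)={1,2,4,5}: W {1,2,4,5}->{2,4,5}
Constraint 4 (W < U) on D(W)={2,4,5} D(U)={1,2,3}: W {2,4,5}->{2}; U {1,2,3}->{3}
So after constraint 4: D(V) = {2,4}

Answer: {2,4}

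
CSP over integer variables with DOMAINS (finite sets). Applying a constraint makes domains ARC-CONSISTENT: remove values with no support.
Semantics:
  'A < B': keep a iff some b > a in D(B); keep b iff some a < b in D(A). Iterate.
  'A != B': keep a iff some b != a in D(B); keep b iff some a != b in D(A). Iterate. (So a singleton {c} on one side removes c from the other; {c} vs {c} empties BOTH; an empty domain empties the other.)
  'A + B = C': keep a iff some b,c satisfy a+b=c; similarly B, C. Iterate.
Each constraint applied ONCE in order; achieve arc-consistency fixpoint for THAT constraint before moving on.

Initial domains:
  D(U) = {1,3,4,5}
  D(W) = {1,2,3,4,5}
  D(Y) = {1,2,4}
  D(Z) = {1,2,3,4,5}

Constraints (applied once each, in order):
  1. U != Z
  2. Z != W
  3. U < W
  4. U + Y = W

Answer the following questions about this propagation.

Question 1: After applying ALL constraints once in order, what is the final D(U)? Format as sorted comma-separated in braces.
Constraint 1 (U != Z) on D(U)={1,3,4,5} D(Z)={1,2,3,4,5}: no change
Constraint 2 (Z != W) on D(Z)={1,2,3,4,5} D(W)={1,2,3,4,5}: no change
Constraint 3 (U < W) on D(U)={1,3,4,5} D(W)={1,2,3,4,5}: U {1,3,4,5}->{1,3,4}; W {1,2,3,4,5}->{2,3,4,5}
Constraint 4 (U + Y = W) on D(U)={1,3,4} D(Y)={1,2,4} D(W)={2,3,4,5}: no change
So after all 4 constraints: D(U) = {1,3,4}

Answer: {1,3,4}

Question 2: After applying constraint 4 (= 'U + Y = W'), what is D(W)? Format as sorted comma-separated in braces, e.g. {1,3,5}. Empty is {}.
Answer: {2,3,4,5}

Derivation:
Constraint 1 (U != Z) on D(U)={1,3,4,5} D(Z)={1,2,3,4,5}: no change
Constraint 2 (Z != W) on D(Z)={1,2,3,4,5} D(W)={1,2,3,4,5}: no change
Constraint 3 (U < W) on D(U)={1,3,4,5} D(W)={1,2,3,4,5}: U {1,3,4,5}->{1,3,4}; W {1,2,3,4,5}->{2,3,4,5}
Constraint 4 (U + Y = W) on D(U)={1,3,4} D(Y)={1,2,4} D(W)={2,3,4,5}: no change
So after constraint 4: D(W) = {2,3,4,5}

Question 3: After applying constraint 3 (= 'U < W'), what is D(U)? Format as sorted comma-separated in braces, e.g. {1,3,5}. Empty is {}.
Constraint 1 (U != Z) on D(U)={1,3,4,5} D(Z)={1,2,3,4,5}: no change
Constraint 2 (Z != W) on D(Z)={1,2,3,4,5} D(W)={1,2,3,4,5}: no change
Constraint 3 (U < W) on D(U)={1,3,4,5} D(W)={1,2,3,4,5}: U {1,3,4,5}->{1,3,4}; W {1,2,3,4,5}->{2,3,4,5}
So after constraint 3: D(U) = {1,3,4}

Answer: {1,3,4}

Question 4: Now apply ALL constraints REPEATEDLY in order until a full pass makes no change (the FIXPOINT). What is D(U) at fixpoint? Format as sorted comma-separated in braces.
pass 0 (initial): D(U)={1,3,4,5}
pass 1: U {1,3,4,5}->{1,3,4}; W {1,2,3,4,5}->{2,3,4,5}
pass 2: no change
Fixpoint after 2 passes: D(U) = {1,3,4}

Answer: {1,3,4}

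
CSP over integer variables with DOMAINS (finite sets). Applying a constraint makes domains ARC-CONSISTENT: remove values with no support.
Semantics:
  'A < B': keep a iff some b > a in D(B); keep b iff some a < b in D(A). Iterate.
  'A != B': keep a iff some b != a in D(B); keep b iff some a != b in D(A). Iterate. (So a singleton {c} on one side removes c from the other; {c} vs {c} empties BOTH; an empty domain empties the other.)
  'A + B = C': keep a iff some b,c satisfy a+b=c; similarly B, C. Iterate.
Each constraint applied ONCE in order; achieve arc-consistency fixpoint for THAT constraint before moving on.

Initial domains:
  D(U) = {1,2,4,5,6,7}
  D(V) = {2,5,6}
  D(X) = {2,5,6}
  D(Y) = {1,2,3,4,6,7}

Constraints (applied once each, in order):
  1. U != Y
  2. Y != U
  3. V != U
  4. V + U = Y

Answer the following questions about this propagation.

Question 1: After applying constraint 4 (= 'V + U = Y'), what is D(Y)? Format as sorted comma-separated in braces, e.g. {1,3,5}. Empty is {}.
Answer: {3,4,6,7}

Derivation:
Constraint 1 (U != Y) on D(U)={1,2,4,5,6,7} D(Y)={1,2,3,4,6,7}: no change
Constraint 2 (Y != U) on D(Y)={1,2,3,4,6,7} D(U)={1,2,4,5,6,7}: no change
Constraint 3 (V != U) on D(V)={2,5,6} D(U)={1,2,4,5,6,7}: no change
Constraint 4 (V + U = Y) on D(V)={2,5,6} D(U)={1,2,4,5,6,7} D(Y)={1,2,3,4,6,7}: U {1,2,4,5,6,7}->{1,2,4,5}; Y {1,2,3,4,6,7}->{3,4,6,7}
So after constraint 4: D(Y) = {3,4,6,7}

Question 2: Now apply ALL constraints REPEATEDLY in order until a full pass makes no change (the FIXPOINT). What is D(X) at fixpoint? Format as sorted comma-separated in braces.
pass 0 (initial): D(X)={2,5,6}
pass 1: U {1,2,4,5,6,7}->{1,2,4,5}; Y {1,2,3,4,6,7}->{3,4,6,7}
pass 2: no change
Fixpoint after 2 passes: D(X) = {2,5,6}

Answer: {2,5,6}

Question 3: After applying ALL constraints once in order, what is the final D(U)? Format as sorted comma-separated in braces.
Answer: {1,2,4,5}

Derivation:
Constraint 1 (U != Y) on D(U)={1,2,4,5,6,7} D(Y)={1,2,3,4,6,7}: no change
Constraint 2 (Y != U) on D(Y)={1,2,3,4,6,7} D(U)={1,2,4,5,6,7}: no change
Constraint 3 (V != U) on D(V)={2,5,6} D(U)={1,2,4,5,6,7}: no change
Constraint 4 (V + U = Y) on D(V)={2,5,6} D(U)={1,2,4,5,6,7} D(Y)={1,2,3,4,6,7}: U {1,2,4,5,6,7}->{1,2,4,5}; Y {1,2,3,4,6,7}->{3,4,6,7}
So after all 4 constraints: D(U) = {1,2,4,5}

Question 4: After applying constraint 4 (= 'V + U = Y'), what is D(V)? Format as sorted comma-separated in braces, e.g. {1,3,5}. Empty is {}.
Answer: {2,5,6}

Derivation:
Constraint 1 (U != Y) on D(U)={1,2,4,5,6,7} D(Y)={1,2,3,4,6,7}: no change
Constraint 2 (Y != U) on D(Y)={1,2,3,4,6,7} D(U)={1,2,4,5,6,7}: no change
Constraint 3 (V != U) on D(V)={2,5,6} D(U)={1,2,4,5,6,7}: no change
Constraint 4 (V + U = Y) on D(V)={2,5,6} D(U)={1,2,4,5,6,7} D(Y)={1,2,3,4,6,7}: U {1,2,4,5,6,7}->{1,2,4,5}; Y {1,2,3,4,6,7}->{3,4,6,7}
So after constraint 4: D(V) = {2,5,6}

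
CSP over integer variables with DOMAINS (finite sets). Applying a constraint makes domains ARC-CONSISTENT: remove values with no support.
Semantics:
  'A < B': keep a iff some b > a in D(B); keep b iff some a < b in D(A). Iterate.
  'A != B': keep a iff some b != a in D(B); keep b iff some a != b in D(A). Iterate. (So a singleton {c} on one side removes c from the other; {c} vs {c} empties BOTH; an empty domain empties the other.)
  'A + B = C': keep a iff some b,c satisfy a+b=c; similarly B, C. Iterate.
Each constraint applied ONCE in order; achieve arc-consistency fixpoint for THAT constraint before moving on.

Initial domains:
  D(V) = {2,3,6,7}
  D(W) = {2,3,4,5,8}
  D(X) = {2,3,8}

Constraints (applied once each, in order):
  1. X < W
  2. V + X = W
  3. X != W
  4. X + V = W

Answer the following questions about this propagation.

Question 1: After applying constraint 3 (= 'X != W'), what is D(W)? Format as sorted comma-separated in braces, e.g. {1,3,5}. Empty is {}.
Answer: {4,5,8}

Derivation:
Constraint 1 (X < W) on D(X)={2,3,8} D(W)={2,3,4,5,8}: X {2,3,8}->{2,3}; W {2,3,4,5,8}->{3,4,5,8}
Constraint 2 (V + X = W) on D(V)={2,3,6,7} D(X)={2,3} D(W)={3,4,5,8}: V {2,3,6,7}->{2,3,6}; W {3,4,5,8}->{4,5,8}
Constraint 3 (X != W) on D(X)={2,3} D(W)={4,5,8}: no change
So after constraint 3: D(W) = {4,5,8}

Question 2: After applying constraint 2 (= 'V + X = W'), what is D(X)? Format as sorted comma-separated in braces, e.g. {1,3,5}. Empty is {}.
Constraint 1 (X < W) on D(X)={2,3,8} D(W)={2,3,4,5,8}: X {2,3,8}->{2,3}; W {2,3,4,5,8}->{3,4,5,8}
Constraint 2 (V + X = W) on D(V)={2,3,6,7} D(X)={2,3} D(W)={3,4,5,8}: V {2,3,6,7}->{2,3,6}; W {3,4,5,8}->{4,5,8}
So after constraint 2: D(X) = {2,3}

Answer: {2,3}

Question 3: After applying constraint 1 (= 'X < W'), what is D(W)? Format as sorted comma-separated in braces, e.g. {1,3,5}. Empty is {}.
Constraint 1 (X < W) on D(X)={2,3,8} D(W)={2,3,4,5,8}: X {2,3,8}->{2,3}; W {2,3,4,5,8}->{3,4,5,8}
So after constraint 1: D(W) = {3,4,5,8}

Answer: {3,4,5,8}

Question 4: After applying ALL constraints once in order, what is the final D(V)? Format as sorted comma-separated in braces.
Constraint 1 (X < W) on D(X)={2,3,8} D(W)={2,3,4,5,8}: X {2,3,8}->{2,3}; W {2,3,4,5,8}->{3,4,5,8}
Constraint 2 (V + X = W) on D(V)={2,3,6,7} D(X)={2,3} D(W)={3,4,5,8}: V {2,3,6,7}->{2,3,6}; W {3,4,5,8}->{4,5,8}
Constraint 3 (X != W) on D(X)={2,3} D(W)={4,5,8}: no change
Constraint 4 (X + V = W) on D(X)={2,3} D(V)={2,3,6} D(W)={4,5,8}: no change
So after all 4 constraints: D(V) = {2,3,6}

Answer: {2,3,6}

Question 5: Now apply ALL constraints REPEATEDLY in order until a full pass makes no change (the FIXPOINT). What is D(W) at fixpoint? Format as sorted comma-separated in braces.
Answer: {4,5,8}

Derivation:
pass 0 (initial): D(W)={2,3,4,5,8}
pass 1: V {2,3,6,7}->{2,3,6}; W {2,3,4,5,8}->{4,5,8}; X {2,3,8}->{2,3}
pass 2: no change
Fixpoint after 2 passes: D(W) = {4,5,8}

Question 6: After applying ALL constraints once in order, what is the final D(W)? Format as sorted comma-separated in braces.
Answer: {4,5,8}

Derivation:
Constraint 1 (X < W) on D(X)={2,3,8} D(W)={2,3,4,5,8}: X {2,3,8}->{2,3}; W {2,3,4,5,8}->{3,4,5,8}
Constraint 2 (V + X = W) on D(V)={2,3,6,7} D(X)={2,3} D(W)={3,4,5,8}: V {2,3,6,7}->{2,3,6}; W {3,4,5,8}->{4,5,8}
Constraint 3 (X != W) on D(X)={2,3} D(W)={4,5,8}: no change
Constraint 4 (X + V = W) on D(X)={2,3} D(V)={2,3,6} D(W)={4,5,8}: no change
So after all 4 constraints: D(W) = {4,5,8}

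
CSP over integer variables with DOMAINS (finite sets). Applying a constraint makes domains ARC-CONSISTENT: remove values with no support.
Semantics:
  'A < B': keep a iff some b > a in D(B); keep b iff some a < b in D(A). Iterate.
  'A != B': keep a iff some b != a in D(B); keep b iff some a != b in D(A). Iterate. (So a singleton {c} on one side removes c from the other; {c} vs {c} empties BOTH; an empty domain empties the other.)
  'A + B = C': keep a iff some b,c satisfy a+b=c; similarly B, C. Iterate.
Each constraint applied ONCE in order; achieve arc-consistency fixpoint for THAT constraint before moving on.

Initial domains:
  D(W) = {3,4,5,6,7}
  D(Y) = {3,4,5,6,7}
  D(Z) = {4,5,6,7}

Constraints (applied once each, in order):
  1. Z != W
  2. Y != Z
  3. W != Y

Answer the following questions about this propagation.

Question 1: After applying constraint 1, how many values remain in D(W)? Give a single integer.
Constraint 1 (Z != W) on D(Z)={4,5,6,7} D(W)={3,4,5,6,7}: no change
So after constraint 1: D(W)={3,4,5,6,7}, size = 5

Answer: 5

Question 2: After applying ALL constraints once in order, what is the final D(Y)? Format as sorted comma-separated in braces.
Answer: {3,4,5,6,7}

Derivation:
Constraint 1 (Z != W) on D(Z)={4,5,6,7} D(W)={3,4,5,6,7}: no change
Constraint 2 (Y != Z) on D(Y)={3,4,5,6,7} D(Z)={4,5,6,7}: no change
Constraint 3 (W != Y) on D(W)={3,4,5,6,7} D(Y)={3,4,5,6,7}: no change
So after all 3 constraints: D(Y) = {3,4,5,6,7}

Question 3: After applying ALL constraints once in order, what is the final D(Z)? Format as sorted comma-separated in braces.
Answer: {4,5,6,7}

Derivation:
Constraint 1 (Z != W) on D(Z)={4,5,6,7} D(W)={3,4,5,6,7}: no change
Constraint 2 (Y != Z) on D(Y)={3,4,5,6,7} D(Z)={4,5,6,7}: no change
Constraint 3 (W != Y) on D(W)={3,4,5,6,7} D(Y)={3,4,5,6,7}: no change
So after all 3 constraints: D(Z) = {4,5,6,7}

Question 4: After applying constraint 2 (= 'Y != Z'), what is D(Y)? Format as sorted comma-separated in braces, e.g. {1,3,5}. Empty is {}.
Answer: {3,4,5,6,7}

Derivation:
Constraint 1 (Z != W) on D(Z)={4,5,6,7} D(W)={3,4,5,6,7}: no change
Constraint 2 (Y != Z) on D(Y)={3,4,5,6,7} D(Z)={4,5,6,7}: no change
So after constraint 2: D(Y) = {3,4,5,6,7}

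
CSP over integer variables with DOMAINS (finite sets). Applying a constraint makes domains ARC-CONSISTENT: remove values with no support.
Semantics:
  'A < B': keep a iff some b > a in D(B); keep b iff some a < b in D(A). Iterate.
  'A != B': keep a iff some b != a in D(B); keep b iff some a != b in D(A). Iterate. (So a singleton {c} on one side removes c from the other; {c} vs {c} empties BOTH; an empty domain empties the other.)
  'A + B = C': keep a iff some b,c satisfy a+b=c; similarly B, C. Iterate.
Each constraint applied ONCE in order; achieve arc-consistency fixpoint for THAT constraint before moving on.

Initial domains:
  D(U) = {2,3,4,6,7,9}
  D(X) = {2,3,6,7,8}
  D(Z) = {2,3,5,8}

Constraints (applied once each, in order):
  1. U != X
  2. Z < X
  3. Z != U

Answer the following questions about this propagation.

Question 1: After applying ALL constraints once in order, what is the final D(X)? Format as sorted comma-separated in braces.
Answer: {3,6,7,8}

Derivation:
Constraint 1 (U != X) on D(U)={2,3,4,6,7,9} D(X)={2,3,6,7,8}: no change
Constraint 2 (Z < X) on D(Z)={2,3,5,8} D(X)={2,3,6,7,8}: Z {2,3,5,8}->{2,3,5}; X {2,3,6,7,8}->{3,6,7,8}
Constraint 3 (Z != U) on D(Z)={2,3,5} D(U)={2,3,4,6,7,9}: no change
So after all 3 constraints: D(X) = {3,6,7,8}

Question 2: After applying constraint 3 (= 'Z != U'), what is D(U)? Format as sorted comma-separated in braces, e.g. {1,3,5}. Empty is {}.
Answer: {2,3,4,6,7,9}

Derivation:
Constraint 1 (U != X) on D(U)={2,3,4,6,7,9} D(X)={2,3,6,7,8}: no change
Constraint 2 (Z < X) on D(Z)={2,3,5,8} D(X)={2,3,6,7,8}: Z {2,3,5,8}->{2,3,5}; X {2,3,6,7,8}->{3,6,7,8}
Constraint 3 (Z != U) on D(Z)={2,3,5} D(U)={2,3,4,6,7,9}: no change
So after constraint 3: D(U) = {2,3,4,6,7,9}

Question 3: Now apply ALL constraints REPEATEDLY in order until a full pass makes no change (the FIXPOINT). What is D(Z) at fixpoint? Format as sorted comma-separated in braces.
pass 0 (initial): D(Z)={2,3,5,8}
pass 1: X {2,3,6,7,8}->{3,6,7,8}; Z {2,3,5,8}->{2,3,5}
pass 2: no change
Fixpoint after 2 passes: D(Z) = {2,3,5}

Answer: {2,3,5}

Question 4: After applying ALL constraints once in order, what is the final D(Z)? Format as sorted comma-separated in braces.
Answer: {2,3,5}

Derivation:
Constraint 1 (U != X) on D(U)={2,3,4,6,7,9} D(X)={2,3,6,7,8}: no change
Constraint 2 (Z < X) on D(Z)={2,3,5,8} D(X)={2,3,6,7,8}: Z {2,3,5,8}->{2,3,5}; X {2,3,6,7,8}->{3,6,7,8}
Constraint 3 (Z != U) on D(Z)={2,3,5} D(U)={2,3,4,6,7,9}: no change
So after all 3 constraints: D(Z) = {2,3,5}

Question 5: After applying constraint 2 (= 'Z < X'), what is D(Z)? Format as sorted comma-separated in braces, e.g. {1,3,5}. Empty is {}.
Constraint 1 (U != X) on D(U)={2,3,4,6,7,9} D(X)={2,3,6,7,8}: no change
Constraint 2 (Z < X) on D(Z)={2,3,5,8} D(X)={2,3,6,7,8}: Z {2,3,5,8}->{2,3,5}; X {2,3,6,7,8}->{3,6,7,8}
So after constraint 2: D(Z) = {2,3,5}

Answer: {2,3,5}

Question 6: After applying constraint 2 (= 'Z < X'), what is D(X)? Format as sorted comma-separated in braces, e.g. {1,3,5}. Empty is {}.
Constraint 1 (U != X) on D(U)={2,3,4,6,7,9} D(X)={2,3,6,7,8}: no change
Constraint 2 (Z < X) on D(Z)={2,3,5,8} D(X)={2,3,6,7,8}: Z {2,3,5,8}->{2,3,5}; X {2,3,6,7,8}->{3,6,7,8}
So after constraint 2: D(X) = {3,6,7,8}

Answer: {3,6,7,8}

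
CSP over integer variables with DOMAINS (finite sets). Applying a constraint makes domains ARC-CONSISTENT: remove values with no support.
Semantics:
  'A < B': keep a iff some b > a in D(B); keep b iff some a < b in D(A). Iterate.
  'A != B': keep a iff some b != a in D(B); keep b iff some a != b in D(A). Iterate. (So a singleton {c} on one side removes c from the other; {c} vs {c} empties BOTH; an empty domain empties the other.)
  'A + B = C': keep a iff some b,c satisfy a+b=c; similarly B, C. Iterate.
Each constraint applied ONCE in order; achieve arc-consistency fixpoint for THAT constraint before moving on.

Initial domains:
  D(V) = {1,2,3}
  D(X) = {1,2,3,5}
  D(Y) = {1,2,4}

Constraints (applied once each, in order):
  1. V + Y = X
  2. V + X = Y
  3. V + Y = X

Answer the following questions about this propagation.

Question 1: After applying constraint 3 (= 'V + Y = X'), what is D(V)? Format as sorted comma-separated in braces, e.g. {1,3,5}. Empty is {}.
Answer: {}

Derivation:
Constraint 1 (V + Y = X) on D(V)={1,2,3} D(Y)={1,2,4} D(X)={1,2,3,5}: X {1,2,3,5}->{2,3,5}
Constraint 2 (V + X = Y) on D(V)={1,2,3} D(X)={2,3,5} D(Y)={1,2,4}: V {1,2,3}->{1,2}; X {2,3,5}->{2,3}; Y {1,2,4}->{4}
Constraint 3 (V + Y = X) on D(V)={1,2} D(Y)={4} D(X)={2,3}: V {1,2}->{}; Y {4}->{}; X {2,3}->{}
So after constraint 3: D(V) = {}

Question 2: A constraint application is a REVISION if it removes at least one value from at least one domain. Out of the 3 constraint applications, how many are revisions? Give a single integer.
Answer: 3

Derivation:
Constraint 1 (V + Y = X) on D(V)={1,2,3} D(Y)={1,2,4} D(X)={1,2,3,5}: X {1,2,3,5}->{2,3,5} => REVISION
Constraint 2 (V + X = Y) on D(V)={1,2,3} D(X)={2,3,5} D(Y)={1,2,4}: V {1,2,3}->{1,2}; X {2,3,5}->{2,3}; Y {1,2,4}->{4} => REVISION
Constraint 3 (V + Y = X) on D(V)={1,2} D(Y)={4} D(X)={2,3}: V {1,2}->{}; Y {4}->{}; X {2,3}->{} => REVISION
Total revisions = 3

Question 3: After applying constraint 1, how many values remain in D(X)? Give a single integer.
Answer: 3

Derivation:
Constraint 1 (V + Y = X) on D(V)={1,2,3} D(Y)={1,2,4} D(X)={1,2,3,5}: X {1,2,3,5}->{2,3,5}
So after constraint 1: D(X)={2,3,5}, size = 3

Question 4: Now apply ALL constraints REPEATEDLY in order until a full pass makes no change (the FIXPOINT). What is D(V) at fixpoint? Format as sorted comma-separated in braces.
pass 0 (initial): D(V)={1,2,3}
pass 1: V {1,2,3}->{}; X {1,2,3,5}->{}; Y {1,2,4}->{}
pass 2: no change
Fixpoint after 2 passes: D(V) = {}

Answer: {}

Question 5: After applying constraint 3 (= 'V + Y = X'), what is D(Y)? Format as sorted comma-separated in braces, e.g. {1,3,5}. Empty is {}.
Constraint 1 (V + Y = X) on D(V)={1,2,3} D(Y)={1,2,4} D(X)={1,2,3,5}: X {1,2,3,5}->{2,3,5}
Constraint 2 (V + X = Y) on D(V)={1,2,3} D(X)={2,3,5} D(Y)={1,2,4}: V {1,2,3}->{1,2}; X {2,3,5}->{2,3}; Y {1,2,4}->{4}
Constraint 3 (V + Y = X) on D(V)={1,2} D(Y)={4} D(X)={2,3}: V {1,2}->{}; Y {4}->{}; X {2,3}->{}
So after constraint 3: D(Y) = {}

Answer: {}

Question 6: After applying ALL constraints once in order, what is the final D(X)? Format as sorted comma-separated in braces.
Constraint 1 (V + Y = X) on D(V)={1,2,3} D(Y)={1,2,4} D(X)={1,2,3,5}: X {1,2,3,5}->{2,3,5}
Constraint 2 (V + X = Y) on D(V)={1,2,3} D(X)={2,3,5} D(Y)={1,2,4}: V {1,2,3}->{1,2}; X {2,3,5}->{2,3}; Y {1,2,4}->{4}
Constraint 3 (V + Y = X) on D(V)={1,2} D(Y)={4} D(X)={2,3}: V {1,2}->{}; Y {4}->{}; X {2,3}->{}
So after all 3 constraints: D(X) = {}

Answer: {}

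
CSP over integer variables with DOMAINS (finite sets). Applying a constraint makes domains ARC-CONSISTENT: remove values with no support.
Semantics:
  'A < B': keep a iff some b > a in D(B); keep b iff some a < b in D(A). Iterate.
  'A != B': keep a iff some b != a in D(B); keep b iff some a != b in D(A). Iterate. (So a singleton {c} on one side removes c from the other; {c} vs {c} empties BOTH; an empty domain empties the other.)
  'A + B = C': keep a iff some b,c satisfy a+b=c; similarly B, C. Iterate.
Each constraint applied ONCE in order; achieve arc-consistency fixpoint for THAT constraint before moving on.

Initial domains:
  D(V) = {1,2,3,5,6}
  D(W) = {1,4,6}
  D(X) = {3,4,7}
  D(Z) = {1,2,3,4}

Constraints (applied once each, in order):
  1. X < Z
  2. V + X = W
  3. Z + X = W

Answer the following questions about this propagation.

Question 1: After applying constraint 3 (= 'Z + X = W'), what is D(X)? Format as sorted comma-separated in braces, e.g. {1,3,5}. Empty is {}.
Constraint 1 (X < Z) on D(X)={3,4,7} D(Z)={1,2,3,4}: X {3,4,7}->{3}; Z {1,2,3,4}->{4}
Constraint 2 (V + X = W) on D(V)={1,2,3,5,6} D(X)={3} D(W)={1,4,6}: V {1,2,3,5,6}->{1,3}; W {1,4,6}->{4,6}
Constraint 3 (Z + X = W) on D(Z)={4} D(X)={3} D(W)={4,6}: Z {4}->{}; X {3}->{}; W {4,6}->{}
So after constraint 3: D(X) = {}

Answer: {}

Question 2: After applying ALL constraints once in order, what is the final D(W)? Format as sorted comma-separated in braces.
Constraint 1 (X < Z) on D(X)={3,4,7} D(Z)={1,2,3,4}: X {3,4,7}->{3}; Z {1,2,3,4}->{4}
Constraint 2 (V + X = W) on D(V)={1,2,3,5,6} D(X)={3} D(W)={1,4,6}: V {1,2,3,5,6}->{1,3}; W {1,4,6}->{4,6}
Constraint 3 (Z + X = W) on D(Z)={4} D(X)={3} D(W)={4,6}: Z {4}->{}; X {3}->{}; W {4,6}->{}
So after all 3 constraints: D(W) = {}

Answer: {}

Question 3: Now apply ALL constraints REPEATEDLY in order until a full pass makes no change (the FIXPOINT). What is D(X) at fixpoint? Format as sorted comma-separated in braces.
Answer: {}

Derivation:
pass 0 (initial): D(X)={3,4,7}
pass 1: V {1,2,3,5,6}->{1,3}; W {1,4,6}->{}; X {3,4,7}->{}; Z {1,2,3,4}->{}
pass 2: V {1,3}->{}
pass 3: no change
Fixpoint after 3 passes: D(X) = {}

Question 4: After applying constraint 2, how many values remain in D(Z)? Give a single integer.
Answer: 1

Derivation:
Constraint 1 (X < Z) on D(X)={3,4,7} D(Z)={1,2,3,4}: X {3,4,7}->{3}; Z {1,2,3,4}->{4}
Constraint 2 (V + X = W) on D(V)={1,2,3,5,6} D(X)={3} D(W)={1,4,6}: V {1,2,3,5,6}->{1,3}; W {1,4,6}->{4,6}
So after constraint 2: D(Z)={4}, size = 1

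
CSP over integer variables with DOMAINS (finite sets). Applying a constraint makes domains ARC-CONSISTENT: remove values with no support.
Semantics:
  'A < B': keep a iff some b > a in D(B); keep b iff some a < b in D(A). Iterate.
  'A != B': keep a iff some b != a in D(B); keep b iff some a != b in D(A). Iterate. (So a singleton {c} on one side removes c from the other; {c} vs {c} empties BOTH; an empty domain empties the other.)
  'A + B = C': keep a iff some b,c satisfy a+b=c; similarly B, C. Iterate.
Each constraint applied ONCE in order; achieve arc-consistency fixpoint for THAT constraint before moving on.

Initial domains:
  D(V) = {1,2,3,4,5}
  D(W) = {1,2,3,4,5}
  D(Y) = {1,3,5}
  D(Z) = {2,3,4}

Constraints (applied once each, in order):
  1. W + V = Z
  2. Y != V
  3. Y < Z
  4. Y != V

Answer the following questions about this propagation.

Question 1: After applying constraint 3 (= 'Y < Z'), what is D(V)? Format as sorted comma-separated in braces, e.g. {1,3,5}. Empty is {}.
Answer: {1,2,3}

Derivation:
Constraint 1 (W + V = Z) on D(W)={1,2,3,4,5} D(V)={1,2,3,4,5} D(Z)={2,3,4}: W {1,2,3,4,5}->{1,2,3}; V {1,2,3,4,5}->{1,2,3}
Constraint 2 (Y != V) on D(Y)={1,3,5} D(V)={1,2,3}: no change
Constraint 3 (Y < Z) on D(Y)={1,3,5} D(Z)={2,3,4}: Y {1,3,5}->{1,3}
So after constraint 3: D(V) = {1,2,3}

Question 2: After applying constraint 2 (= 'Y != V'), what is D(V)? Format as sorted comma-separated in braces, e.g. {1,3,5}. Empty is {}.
Answer: {1,2,3}

Derivation:
Constraint 1 (W + V = Z) on D(W)={1,2,3,4,5} D(V)={1,2,3,4,5} D(Z)={2,3,4}: W {1,2,3,4,5}->{1,2,3}; V {1,2,3,4,5}->{1,2,3}
Constraint 2 (Y != V) on D(Y)={1,3,5} D(V)={1,2,3}: no change
So after constraint 2: D(V) = {1,2,3}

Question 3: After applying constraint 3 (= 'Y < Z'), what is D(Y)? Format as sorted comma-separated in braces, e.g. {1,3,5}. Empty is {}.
Constraint 1 (W + V = Z) on D(W)={1,2,3,4,5} D(V)={1,2,3,4,5} D(Z)={2,3,4}: W {1,2,3,4,5}->{1,2,3}; V {1,2,3,4,5}->{1,2,3}
Constraint 2 (Y != V) on D(Y)={1,3,5} D(V)={1,2,3}: no change
Constraint 3 (Y < Z) on D(Y)={1,3,5} D(Z)={2,3,4}: Y {1,3,5}->{1,3}
So after constraint 3: D(Y) = {1,3}

Answer: {1,3}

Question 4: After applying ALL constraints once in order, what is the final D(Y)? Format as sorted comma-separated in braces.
Answer: {1,3}

Derivation:
Constraint 1 (W + V = Z) on D(W)={1,2,3,4,5} D(V)={1,2,3,4,5} D(Z)={2,3,4}: W {1,2,3,4,5}->{1,2,3}; V {1,2,3,4,5}->{1,2,3}
Constraint 2 (Y != V) on D(Y)={1,3,5} D(V)={1,2,3}: no change
Constraint 3 (Y < Z) on D(Y)={1,3,5} D(Z)={2,3,4}: Y {1,3,5}->{1,3}
Constraint 4 (Y != V) on D(Y)={1,3} D(V)={1,2,3}: no change
So after all 4 constraints: D(Y) = {1,3}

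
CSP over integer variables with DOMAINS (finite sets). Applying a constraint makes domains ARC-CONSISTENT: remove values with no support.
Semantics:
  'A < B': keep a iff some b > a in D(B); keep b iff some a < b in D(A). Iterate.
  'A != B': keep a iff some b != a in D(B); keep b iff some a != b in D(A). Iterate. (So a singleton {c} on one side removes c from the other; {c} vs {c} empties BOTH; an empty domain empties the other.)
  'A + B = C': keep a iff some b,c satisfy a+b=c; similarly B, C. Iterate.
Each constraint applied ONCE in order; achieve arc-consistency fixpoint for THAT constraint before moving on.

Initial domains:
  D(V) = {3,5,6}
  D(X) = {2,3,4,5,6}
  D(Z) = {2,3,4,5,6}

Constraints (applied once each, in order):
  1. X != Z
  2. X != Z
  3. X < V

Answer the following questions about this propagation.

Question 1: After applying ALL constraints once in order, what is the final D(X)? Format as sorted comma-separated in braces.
Answer: {2,3,4,5}

Derivation:
Constraint 1 (X != Z) on D(X)={2,3,4,5,6} D(Z)={2,3,4,5,6}: no change
Constraint 2 (X != Z) on D(X)={2,3,4,5,6} D(Z)={2,3,4,5,6}: no change
Constraint 3 (X < V) on D(X)={2,3,4,5,6} D(V)={3,5,6}: X {2,3,4,5,6}->{2,3,4,5}
So after all 3 constraints: D(X) = {2,3,4,5}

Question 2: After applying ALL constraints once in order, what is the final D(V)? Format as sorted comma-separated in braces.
Answer: {3,5,6}

Derivation:
Constraint 1 (X != Z) on D(X)={2,3,4,5,6} D(Z)={2,3,4,5,6}: no change
Constraint 2 (X != Z) on D(X)={2,3,4,5,6} D(Z)={2,3,4,5,6}: no change
Constraint 3 (X < V) on D(X)={2,3,4,5,6} D(V)={3,5,6}: X {2,3,4,5,6}->{2,3,4,5}
So after all 3 constraints: D(V) = {3,5,6}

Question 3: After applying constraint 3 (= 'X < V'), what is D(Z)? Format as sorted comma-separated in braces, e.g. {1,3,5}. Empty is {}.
Constraint 1 (X != Z) on D(X)={2,3,4,5,6} D(Z)={2,3,4,5,6}: no change
Constraint 2 (X != Z) on D(X)={2,3,4,5,6} D(Z)={2,3,4,5,6}: no change
Constraint 3 (X < V) on D(X)={2,3,4,5,6} D(V)={3,5,6}: X {2,3,4,5,6}->{2,3,4,5}
So after constraint 3: D(Z) = {2,3,4,5,6}

Answer: {2,3,4,5,6}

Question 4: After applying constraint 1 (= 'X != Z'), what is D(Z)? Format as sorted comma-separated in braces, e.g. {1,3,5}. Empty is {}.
Answer: {2,3,4,5,6}

Derivation:
Constraint 1 (X != Z) on D(X)={2,3,4,5,6} D(Z)={2,3,4,5,6}: no change
So after constraint 1: D(Z) = {2,3,4,5,6}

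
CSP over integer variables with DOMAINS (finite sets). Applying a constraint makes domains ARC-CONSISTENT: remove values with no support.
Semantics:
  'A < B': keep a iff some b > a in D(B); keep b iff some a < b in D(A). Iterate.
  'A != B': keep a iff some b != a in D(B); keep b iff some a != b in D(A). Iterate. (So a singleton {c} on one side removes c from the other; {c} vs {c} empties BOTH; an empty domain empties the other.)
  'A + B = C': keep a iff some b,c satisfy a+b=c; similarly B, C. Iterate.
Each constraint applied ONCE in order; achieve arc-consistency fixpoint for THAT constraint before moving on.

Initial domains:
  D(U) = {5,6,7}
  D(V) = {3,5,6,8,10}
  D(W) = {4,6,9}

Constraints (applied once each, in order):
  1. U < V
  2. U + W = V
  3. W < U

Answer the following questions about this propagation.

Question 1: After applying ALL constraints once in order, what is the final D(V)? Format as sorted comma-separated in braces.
Constraint 1 (U < V) on D(U)={5,6,7} D(V)={3,5,6,8,10}: V {3,5,6,8,10}->{6,8,10}
Constraint 2 (U + W = V) on D(U)={5,6,7} D(W)={4,6,9} D(V)={6,8,10}: U {5,6,7}->{6}; W {4,6,9}->{4}; V {6,8,10}->{10}
Constraint 3 (W < U) on D(W)={4} D(U)={6}: no change
So after all 3 constraints: D(V) = {10}

Answer: {10}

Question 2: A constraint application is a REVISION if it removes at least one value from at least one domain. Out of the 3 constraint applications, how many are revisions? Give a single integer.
Constraint 1 (U < V) on D(U)={5,6,7} D(V)={3,5,6,8,10}: V {3,5,6,8,10}->{6,8,10} => REVISION
Constraint 2 (U + W = V) on D(U)={5,6,7} D(W)={4,6,9} D(V)={6,8,10}: U {5,6,7}->{6}; W {4,6,9}->{4}; V {6,8,10}->{10} => REVISION
Constraint 3 (W < U) on D(W)={4} D(U)={6}: no change => not a revision
Total revisions = 2

Answer: 2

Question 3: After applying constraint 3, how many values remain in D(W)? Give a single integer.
Constraint 1 (U < V) on D(U)={5,6,7} D(V)={3,5,6,8,10}: V {3,5,6,8,10}->{6,8,10}
Constraint 2 (U + W = V) on D(U)={5,6,7} D(W)={4,6,9} D(V)={6,8,10}: U {5,6,7}->{6}; W {4,6,9}->{4}; V {6,8,10}->{10}
Constraint 3 (W < U) on D(W)={4} D(U)={6}: no change
So after constraint 3: D(W)={4}, size = 1

Answer: 1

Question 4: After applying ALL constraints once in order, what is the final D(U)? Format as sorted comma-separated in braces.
Answer: {6}

Derivation:
Constraint 1 (U < V) on D(U)={5,6,7} D(V)={3,5,6,8,10}: V {3,5,6,8,10}->{6,8,10}
Constraint 2 (U + W = V) on D(U)={5,6,7} D(W)={4,6,9} D(V)={6,8,10}: U {5,6,7}->{6}; W {4,6,9}->{4}; V {6,8,10}->{10}
Constraint 3 (W < U) on D(W)={4} D(U)={6}: no change
So after all 3 constraints: D(U) = {6}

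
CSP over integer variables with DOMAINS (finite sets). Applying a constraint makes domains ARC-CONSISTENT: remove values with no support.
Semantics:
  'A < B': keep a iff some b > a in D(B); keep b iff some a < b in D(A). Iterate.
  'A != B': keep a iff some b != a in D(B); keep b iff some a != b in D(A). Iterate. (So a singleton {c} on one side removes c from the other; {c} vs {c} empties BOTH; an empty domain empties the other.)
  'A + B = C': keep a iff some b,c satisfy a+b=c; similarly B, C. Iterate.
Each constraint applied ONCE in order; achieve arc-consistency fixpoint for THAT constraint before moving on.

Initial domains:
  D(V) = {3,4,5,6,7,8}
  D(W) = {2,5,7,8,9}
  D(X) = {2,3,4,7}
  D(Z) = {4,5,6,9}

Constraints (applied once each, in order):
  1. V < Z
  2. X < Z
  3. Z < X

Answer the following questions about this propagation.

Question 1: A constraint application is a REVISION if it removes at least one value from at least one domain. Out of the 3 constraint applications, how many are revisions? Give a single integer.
Constraint 1 (V < Z) on D(V)={3,4,5,6,7,8} D(Z)={4,5,6,9}: no change => not a revision
Constraint 2 (X < Z) on D(X)={2,3,4,7} D(Z)={4,5,6,9}: no change => not a revision
Constraint 3 (Z < X) on D(Z)={4,5,6,9} D(X)={2,3,4,7}: Z {4,5,6,9}->{4,5,6}; X {2,3,4,7}->{7} => REVISION
Total revisions = 1

Answer: 1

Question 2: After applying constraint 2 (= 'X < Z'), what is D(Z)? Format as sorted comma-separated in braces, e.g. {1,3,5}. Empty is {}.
Constraint 1 (V < Z) on D(V)={3,4,5,6,7,8} D(Z)={4,5,6,9}: no change
Constraint 2 (X < Z) on D(X)={2,3,4,7} D(Z)={4,5,6,9}: no change
So after constraint 2: D(Z) = {4,5,6,9}

Answer: {4,5,6,9}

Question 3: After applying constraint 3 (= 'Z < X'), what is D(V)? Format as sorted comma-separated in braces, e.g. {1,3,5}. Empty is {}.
Constraint 1 (V < Z) on D(V)={3,4,5,6,7,8} D(Z)={4,5,6,9}: no change
Constraint 2 (X < Z) on D(X)={2,3,4,7} D(Z)={4,5,6,9}: no change
Constraint 3 (Z < X) on D(Z)={4,5,6,9} D(X)={2,3,4,7}: Z {4,5,6,9}->{4,5,6}; X {2,3,4,7}->{7}
So after constraint 3: D(V) = {3,4,5,6,7,8}

Answer: {3,4,5,6,7,8}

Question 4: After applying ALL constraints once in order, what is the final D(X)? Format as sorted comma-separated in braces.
Answer: {7}

Derivation:
Constraint 1 (V < Z) on D(V)={3,4,5,6,7,8} D(Z)={4,5,6,9}: no change
Constraint 2 (X < Z) on D(X)={2,3,4,7} D(Z)={4,5,6,9}: no change
Constraint 3 (Z < X) on D(Z)={4,5,6,9} D(X)={2,3,4,7}: Z {4,5,6,9}->{4,5,6}; X {2,3,4,7}->{7}
So after all 3 constraints: D(X) = {7}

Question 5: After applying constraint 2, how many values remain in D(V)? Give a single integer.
Answer: 6

Derivation:
Constraint 1 (V < Z) on D(V)={3,4,5,6,7,8} D(Z)={4,5,6,9}: no change
Constraint 2 (X < Z) on D(X)={2,3,4,7} D(Z)={4,5,6,9}: no change
So after constraint 2: D(V)={3,4,5,6,7,8}, size = 6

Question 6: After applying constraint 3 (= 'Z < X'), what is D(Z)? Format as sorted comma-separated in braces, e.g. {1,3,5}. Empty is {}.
Constraint 1 (V < Z) on D(V)={3,4,5,6,7,8} D(Z)={4,5,6,9}: no change
Constraint 2 (X < Z) on D(X)={2,3,4,7} D(Z)={4,5,6,9}: no change
Constraint 3 (Z < X) on D(Z)={4,5,6,9} D(X)={2,3,4,7}: Z {4,5,6,9}->{4,5,6}; X {2,3,4,7}->{7}
So after constraint 3: D(Z) = {4,5,6}

Answer: {4,5,6}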